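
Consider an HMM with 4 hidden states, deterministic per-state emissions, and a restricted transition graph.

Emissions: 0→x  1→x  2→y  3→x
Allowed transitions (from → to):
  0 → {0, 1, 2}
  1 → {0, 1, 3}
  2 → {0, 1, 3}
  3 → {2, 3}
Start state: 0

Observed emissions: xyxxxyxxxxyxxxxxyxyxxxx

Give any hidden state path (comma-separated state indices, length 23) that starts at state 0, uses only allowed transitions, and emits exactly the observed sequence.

0,2,0,0,0,2,3,3,3,3,2,0,0,1,1,0,2,0,2,1,1,3,3

  0: obs=x cand={0,1,3} pick 0 [start]
  1: obs=y cand={2} pick 2 [0->2 ok]
  2: obs=x cand={0,1,3} pick 0 [2->0 ok]
  3: obs=x cand={0,1,3} pick 0 [0->0 ok]
  4: obs=x cand={0,1,3} pick 0 [0->0 ok]
  5: obs=y cand={2} pick 2 [0->2 ok]
  6: obs=x cand={0,1,3} pick 3 [2->3 ok]
  7: obs=x cand={0,1,3} pick 3 [3->3 ok]
  8: obs=x cand={0,1,3} pick 3 [3->3 ok]
  9: obs=x cand={0,1,3} pick 3 [3->3 ok]
  10: obs=y cand={2} pick 2 [3->2 ok]
  11: obs=x cand={0,1,3} pick 0 [2->0 ok]
  12: obs=x cand={0,1,3} pick 0 [0->0 ok]
  13: obs=x cand={0,1,3} pick 1 [0->1 ok]
  14: obs=x cand={0,1,3} pick 1 [1->1 ok]
  15: obs=x cand={0,1,3} pick 0 [1->0 ok]
  16: obs=y cand={2} pick 2 [0->2 ok]
  17: obs=x cand={0,1,3} pick 0 [2->0 ok]
  18: obs=y cand={2} pick 2 [0->2 ok]
  19: obs=x cand={0,1,3} pick 1 [2->1 ok]
  20: obs=x cand={0,1,3} pick 1 [1->1 ok]
  21: obs=x cand={0,1,3} pick 3 [1->3 ok]
  22: obs=x cand={0,1,3} pick 3 [3->3 ok]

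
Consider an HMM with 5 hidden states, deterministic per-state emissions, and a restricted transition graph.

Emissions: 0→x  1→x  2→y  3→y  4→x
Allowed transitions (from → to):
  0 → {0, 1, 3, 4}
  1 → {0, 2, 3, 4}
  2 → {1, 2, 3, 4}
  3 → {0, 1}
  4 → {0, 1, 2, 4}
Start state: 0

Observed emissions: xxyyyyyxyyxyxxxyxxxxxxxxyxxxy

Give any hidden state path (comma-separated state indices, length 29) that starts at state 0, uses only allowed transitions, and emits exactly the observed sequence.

0,4,2,2,2,2,2,4,2,3,1,3,0,0,1,3,0,0,0,0,4,4,4,1,3,1,0,0,3

  0: obs=x cand={0,1,4} pick 0 [start]
  1: obs=x cand={0,1,4} pick 4 [0->4 ok]
  2: obs=y cand={2,3} pick 2 [4->2 ok]
  3: obs=y cand={2,3} pick 2 [2->2 ok]
  4: obs=y cand={2,3} pick 2 [2->2 ok]
  5: obs=y cand={2,3} pick 2 [2->2 ok]
  6: obs=y cand={2,3} pick 2 [2->2 ok]
  7: obs=x cand={0,1,4} pick 4 [2->4 ok]
  8: obs=y cand={2,3} pick 2 [4->2 ok]
  9: obs=y cand={2,3} pick 3 [2->3 ok]
  10: obs=x cand={0,1,4} pick 1 [3->1 ok]
  11: obs=y cand={2,3} pick 3 [1->3 ok]
  12: obs=x cand={0,1,4} pick 0 [3->0 ok]
  13: obs=x cand={0,1,4} pick 0 [0->0 ok]
  14: obs=x cand={0,1,4} pick 1 [0->1 ok]
  15: obs=y cand={2,3} pick 3 [1->3 ok]
  16: obs=x cand={0,1,4} pick 0 [3->0 ok]
  17: obs=x cand={0,1,4} pick 0 [0->0 ok]
  18: obs=x cand={0,1,4} pick 0 [0->0 ok]
  19: obs=x cand={0,1,4} pick 0 [0->0 ok]
  20: obs=x cand={0,1,4} pick 4 [0->4 ok]
  21: obs=x cand={0,1,4} pick 4 [4->4 ok]
  22: obs=x cand={0,1,4} pick 4 [4->4 ok]
  23: obs=x cand={0,1,4} pick 1 [4->1 ok]
  24: obs=y cand={2,3} pick 3 [1->3 ok]
  25: obs=x cand={0,1,4} pick 1 [3->1 ok]
  26: obs=x cand={0,1,4} pick 0 [1->0 ok]
  27: obs=x cand={0,1,4} pick 0 [0->0 ok]
  28: obs=y cand={2,3} pick 3 [0->3 ok]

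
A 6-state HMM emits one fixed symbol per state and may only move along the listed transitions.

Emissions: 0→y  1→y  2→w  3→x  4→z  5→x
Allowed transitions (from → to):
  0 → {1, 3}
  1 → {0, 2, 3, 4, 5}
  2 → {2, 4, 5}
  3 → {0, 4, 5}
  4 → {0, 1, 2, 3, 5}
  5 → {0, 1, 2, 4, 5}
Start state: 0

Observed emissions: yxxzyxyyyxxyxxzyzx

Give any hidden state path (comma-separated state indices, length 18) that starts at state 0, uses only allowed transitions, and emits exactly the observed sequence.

  pos 0: y in {0,1}, choose 0; start
  pos 1: x in {3,5}, choose 3; 0->3 ok
  pos 2: x in {3,5}, choose 5; 3->5 ok
  pos 3: z in {4}, choose 4; 5->4 ok
  pos 4: y in {0,1}, choose 1; 4->1 ok
  pos 5: x in {3,5}, choose 5; 1->5 ok
  pos 6: y in {0,1}, choose 1; 5->1 ok
  pos 7: y in {0,1}, choose 0; 1->0 ok
  pos 8: y in {0,1}, choose 1; 0->1 ok
  pos 9: x in {3,5}, choose 5; 1->5 ok
  pos 10: x in {3,5}, choose 5; 5->5 ok
  pos 11: y in {0,1}, choose 1; 5->1 ok
  pos 12: x in {3,5}, choose 5; 1->5 ok
  pos 13: x in {3,5}, choose 5; 5->5 ok
  pos 14: z in {4}, choose 4; 5->4 ok
  pos 15: y in {0,1}, choose 1; 4->1 ok
  pos 16: z in {4}, choose 4; 1->4 ok
  pos 17: x in {3,5}, choose 5; 4->5 ok

0,3,5,4,1,5,1,0,1,5,5,1,5,5,4,1,4,5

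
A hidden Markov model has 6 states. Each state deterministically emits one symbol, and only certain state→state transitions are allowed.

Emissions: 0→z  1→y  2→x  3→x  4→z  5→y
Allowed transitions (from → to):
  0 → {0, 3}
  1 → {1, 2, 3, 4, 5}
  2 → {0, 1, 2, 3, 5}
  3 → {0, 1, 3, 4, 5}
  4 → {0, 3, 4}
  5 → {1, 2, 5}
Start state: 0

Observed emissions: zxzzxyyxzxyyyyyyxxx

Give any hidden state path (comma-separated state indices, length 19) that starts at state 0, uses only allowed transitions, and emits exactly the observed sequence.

  0: obs=z cand={0,4} pick 0 [start]
  1: obs=x cand={2,3} pick 3 [0->3 ok]
  2: obs=z cand={0,4} pick 0 [3->0 ok]
  3: obs=z cand={0,4} pick 0 [0->0 ok]
  4: obs=x cand={2,3} pick 3 [0->3 ok]
  5: obs=y cand={1,5} pick 1 [3->1 ok]
  6: obs=y cand={1,5} pick 1 [1->1 ok]
  7: obs=x cand={2,3} pick 3 [1->3 ok]
  8: obs=z cand={0,4} pick 0 [3->0 ok]
  9: obs=x cand={2,3} pick 3 [0->3 ok]
  10: obs=y cand={1,5} pick 5 [3->5 ok]
  11: obs=y cand={1,5} pick 5 [5->5 ok]
  12: obs=y cand={1,5} pick 1 [5->1 ok]
  13: obs=y cand={1,5} pick 5 [1->5 ok]
  14: obs=y cand={1,5} pick 1 [5->1 ok]
  15: obs=y cand={1,5} pick 5 [1->5 ok]
  16: obs=x cand={2,3} pick 2 [5->2 ok]
  17: obs=x cand={2,3} pick 3 [2->3 ok]
  18: obs=x cand={2,3} pick 3 [3->3 ok]

0,3,0,0,3,1,1,3,0,3,5,5,1,5,1,5,2,3,3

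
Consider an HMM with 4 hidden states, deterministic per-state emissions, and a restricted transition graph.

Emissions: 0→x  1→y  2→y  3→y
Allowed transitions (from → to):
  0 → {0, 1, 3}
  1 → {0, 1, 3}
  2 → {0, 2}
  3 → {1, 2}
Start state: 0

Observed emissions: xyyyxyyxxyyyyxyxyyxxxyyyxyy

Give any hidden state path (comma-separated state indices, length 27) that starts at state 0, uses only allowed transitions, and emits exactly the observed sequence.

  [0] x  {0}  => 0  start
  [1] y  {1,2,3}  => 3  0->3 ok
  [2] y  {1,2,3}  => 2  3->2 ok
  [3] y  {1,2,3}  => 2  2->2 ok
  [4] x  {0}  => 0  2->0 ok
  [5] y  {1,2,3}  => 3  0->3 ok
  [6] y  {1,2,3}  => 1  3->1 ok
  [7] x  {0}  => 0  1->0 ok
  [8] x  {0}  => 0  0->0 ok
  [9] y  {1,2,3}  => 1  0->1 ok
  [10] y  {1,2,3}  => 3  1->3 ok
  [11] y  {1,2,3}  => 1  3->1 ok
  [12] y  {1,2,3}  => 1  1->1 ok
  [13] x  {0}  => 0  1->0 ok
  [14] y  {1,2,3}  => 1  0->1 ok
  [15] x  {0}  => 0  1->0 ok
  [16] y  {1,2,3}  => 3  0->3 ok
  [17] y  {1,2,3}  => 2  3->2 ok
  [18] x  {0}  => 0  2->0 ok
  [19] x  {0}  => 0  0->0 ok
  [20] x  {0}  => 0  0->0 ok
  [21] y  {1,2,3}  => 3  0->3 ok
  [22] y  {1,2,3}  => 1  3->1 ok
  [23] y  {1,2,3}  => 1  1->1 ok
  [24] x  {0}  => 0  1->0 ok
  [25] y  {1,2,3}  => 1  0->1 ok
  [26] y  {1,2,3}  => 3  1->3 ok

0,3,2,2,0,3,1,0,0,1,3,1,1,0,1,0,3,2,0,0,0,3,1,1,0,1,3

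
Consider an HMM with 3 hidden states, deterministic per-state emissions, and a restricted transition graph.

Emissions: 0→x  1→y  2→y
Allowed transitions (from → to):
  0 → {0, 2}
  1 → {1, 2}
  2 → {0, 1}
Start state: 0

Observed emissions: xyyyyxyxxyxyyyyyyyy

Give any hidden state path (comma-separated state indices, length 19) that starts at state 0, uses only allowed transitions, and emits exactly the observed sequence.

  pos 0: x in {0}, choose 0; start
  pos 1: y in {1,2}, choose 2; 0->2 ok
  pos 2: y in {1,2}, choose 1; 2->1 ok
  pos 3: y in {1,2}, choose 1; 1->1 ok
  pos 4: y in {1,2}, choose 2; 1->2 ok
  pos 5: x in {0}, choose 0; 2->0 ok
  pos 6: y in {1,2}, choose 2; 0->2 ok
  pos 7: x in {0}, choose 0; 2->0 ok
  pos 8: x in {0}, choose 0; 0->0 ok
  pos 9: y in {1,2}, choose 2; 0->2 ok
  pos 10: x in {0}, choose 0; 2->0 ok
  pos 11: y in {1,2}, choose 2; 0->2 ok
  pos 12: y in {1,2}, choose 1; 2->1 ok
  pos 13: y in {1,2}, choose 1; 1->1 ok
  pos 14: y in {1,2}, choose 2; 1->2 ok
  pos 15: y in {1,2}, choose 1; 2->1 ok
  pos 16: y in {1,2}, choose 1; 1->1 ok
  pos 17: y in {1,2}, choose 1; 1->1 ok
  pos 18: y in {1,2}, choose 2; 1->2 ok

0,2,1,1,2,0,2,0,0,2,0,2,1,1,2,1,1,1,2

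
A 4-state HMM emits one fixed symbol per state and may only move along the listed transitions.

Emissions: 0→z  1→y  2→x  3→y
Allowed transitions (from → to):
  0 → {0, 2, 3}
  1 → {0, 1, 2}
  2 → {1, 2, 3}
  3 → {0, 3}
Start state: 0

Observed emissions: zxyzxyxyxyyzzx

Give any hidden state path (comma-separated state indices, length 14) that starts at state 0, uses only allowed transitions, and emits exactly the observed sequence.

  0: obs=z cand={0} pick 0 [start]
  1: obs=x cand={2} pick 2 [0->2 ok]
  2: obs=y cand={1,3} pick 3 [2->3 ok]
  3: obs=z cand={0} pick 0 [3->0 ok]
  4: obs=x cand={2} pick 2 [0->2 ok]
  5: obs=y cand={1,3} pick 1 [2->1 ok]
  6: obs=x cand={2} pick 2 [1->2 ok]
  7: obs=y cand={1,3} pick 1 [2->1 ok]
  8: obs=x cand={2} pick 2 [1->2 ok]
  9: obs=y cand={1,3} pick 3 [2->3 ok]
  10: obs=y cand={1,3} pick 3 [3->3 ok]
  11: obs=z cand={0} pick 0 [3->0 ok]
  12: obs=z cand={0} pick 0 [0->0 ok]
  13: obs=x cand={2} pick 2 [0->2 ok]

0,2,3,0,2,1,2,1,2,3,3,0,0,2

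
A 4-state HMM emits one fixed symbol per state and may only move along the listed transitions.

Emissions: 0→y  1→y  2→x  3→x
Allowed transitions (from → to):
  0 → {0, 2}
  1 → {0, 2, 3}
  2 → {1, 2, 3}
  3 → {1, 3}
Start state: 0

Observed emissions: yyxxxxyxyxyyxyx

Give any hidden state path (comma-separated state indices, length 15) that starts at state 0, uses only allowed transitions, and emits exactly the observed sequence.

  pos 0: y in {0,1}, choose 0; start
  pos 1: y in {0,1}, choose 0; 0->0 ok
  pos 2: x in {2,3}, choose 2; 0->2 ok
  pos 3: x in {2,3}, choose 2; 2->2 ok
  pos 4: x in {2,3}, choose 2; 2->2 ok
  pos 5: x in {2,3}, choose 3; 2->3 ok
  pos 6: y in {0,1}, choose 1; 3->1 ok
  pos 7: x in {2,3}, choose 3; 1->3 ok
  pos 8: y in {0,1}, choose 1; 3->1 ok
  pos 9: x in {2,3}, choose 2; 1->2 ok
  pos 10: y in {0,1}, choose 1; 2->1 ok
  pos 11: y in {0,1}, choose 0; 1->0 ok
  pos 12: x in {2,3}, choose 2; 0->2 ok
  pos 13: y in {0,1}, choose 1; 2->1 ok
  pos 14: x in {2,3}, choose 3; 1->3 ok

0,0,2,2,2,3,1,3,1,2,1,0,2,1,3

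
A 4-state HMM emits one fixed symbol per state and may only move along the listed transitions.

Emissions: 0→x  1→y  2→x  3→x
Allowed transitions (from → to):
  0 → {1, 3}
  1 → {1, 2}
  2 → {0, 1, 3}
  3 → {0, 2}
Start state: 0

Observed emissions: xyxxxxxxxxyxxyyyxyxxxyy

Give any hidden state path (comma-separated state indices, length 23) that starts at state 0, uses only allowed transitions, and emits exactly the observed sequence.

  pos 0: x in {0,2,3}, choose 0; start
  pos 1: y in {1}, choose 1; 0->1 ok
  pos 2: x in {0,2,3}, choose 2; 1->2 ok
  pos 3: x in {0,2,3}, choose 3; 2->3 ok
  pos 4: x in {0,2,3}, choose 0; 3->0 ok
  pos 5: x in {0,2,3}, choose 3; 0->3 ok
  pos 6: x in {0,2,3}, choose 2; 3->2 ok
  pos 7: x in {0,2,3}, choose 0; 2->0 ok
  pos 8: x in {0,2,3}, choose 3; 0->3 ok
  pos 9: x in {0,2,3}, choose 0; 3->0 ok
  pos 10: y in {1}, choose 1; 0->1 ok
  pos 11: x in {0,2,3}, choose 2; 1->2 ok
  pos 12: x in {0,2,3}, choose 0; 2->0 ok
  pos 13: y in {1}, choose 1; 0->1 ok
  pos 14: y in {1}, choose 1; 1->1 ok
  pos 15: y in {1}, choose 1; 1->1 ok
  pos 16: x in {0,2,3}, choose 2; 1->2 ok
  pos 17: y in {1}, choose 1; 2->1 ok
  pos 18: x in {0,2,3}, choose 2; 1->2 ok
  pos 19: x in {0,2,3}, choose 3; 2->3 ok
  pos 20: x in {0,2,3}, choose 0; 3->0 ok
  pos 21: y in {1}, choose 1; 0->1 ok
  pos 22: y in {1}, choose 1; 1->1 ok

0,1,2,3,0,3,2,0,3,0,1,2,0,1,1,1,2,1,2,3,0,1,1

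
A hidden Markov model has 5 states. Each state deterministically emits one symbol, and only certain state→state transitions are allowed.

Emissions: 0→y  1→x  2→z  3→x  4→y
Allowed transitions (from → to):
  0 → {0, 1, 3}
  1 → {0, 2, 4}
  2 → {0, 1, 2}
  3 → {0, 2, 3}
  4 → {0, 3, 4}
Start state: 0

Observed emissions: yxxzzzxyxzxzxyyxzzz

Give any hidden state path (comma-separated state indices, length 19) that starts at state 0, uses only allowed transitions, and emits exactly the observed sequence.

  [0] y  {0,4}  => 0  start
  [1] x  {1,3}  => 3  0->3 ok
  [2] x  {1,3}  => 3  3->3 ok
  [3] z  {2}  => 2  3->2 ok
  [4] z  {2}  => 2  2->2 ok
  [5] z  {2}  => 2  2->2 ok
  [6] x  {1,3}  => 1  2->1 ok
  [7] y  {0,4}  => 0  1->0 ok
  [8] x  {1,3}  => 1  0->1 ok
  [9] z  {2}  => 2  1->2 ok
  [10] x  {1,3}  => 1  2->1 ok
  [11] z  {2}  => 2  1->2 ok
  [12] x  {1,3}  => 1  2->1 ok
  [13] y  {0,4}  => 4  1->4 ok
  [14] y  {0,4}  => 0  4->0 ok
  [15] x  {1,3}  => 1  0->1 ok
  [16] z  {2}  => 2  1->2 ok
  [17] z  {2}  => 2  2->2 ok
  [18] z  {2}  => 2  2->2 ok

0,3,3,2,2,2,1,0,1,2,1,2,1,4,0,1,2,2,2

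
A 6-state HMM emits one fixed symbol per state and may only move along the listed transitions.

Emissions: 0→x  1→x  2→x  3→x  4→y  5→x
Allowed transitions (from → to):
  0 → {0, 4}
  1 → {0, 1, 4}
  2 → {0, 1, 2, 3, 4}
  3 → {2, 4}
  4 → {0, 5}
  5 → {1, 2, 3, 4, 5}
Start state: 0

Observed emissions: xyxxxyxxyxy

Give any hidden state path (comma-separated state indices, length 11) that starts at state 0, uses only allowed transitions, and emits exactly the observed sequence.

  0: obs=x cand={0,1,2,3,5} pick 0 [start]
  1: obs=y cand={4} pick 4 [0->4 ok]
  2: obs=x cand={0,1,2,3,5} pick 0 [4->0 ok]
  3: obs=x cand={0,1,2,3,5} pick 0 [0->0 ok]
  4: obs=x cand={0,1,2,3,5} pick 0 [0->0 ok]
  5: obs=y cand={4} pick 4 [0->4 ok]
  6: obs=x cand={0,1,2,3,5} pick 5 [4->5 ok]
  7: obs=x cand={0,1,2,3,5} pick 5 [5->5 ok]
  8: obs=y cand={4} pick 4 [5->4 ok]
  9: obs=x cand={0,1,2,3,5} pick 5 [4->5 ok]
  10: obs=y cand={4} pick 4 [5->4 ok]

0,4,0,0,0,4,5,5,4,5,4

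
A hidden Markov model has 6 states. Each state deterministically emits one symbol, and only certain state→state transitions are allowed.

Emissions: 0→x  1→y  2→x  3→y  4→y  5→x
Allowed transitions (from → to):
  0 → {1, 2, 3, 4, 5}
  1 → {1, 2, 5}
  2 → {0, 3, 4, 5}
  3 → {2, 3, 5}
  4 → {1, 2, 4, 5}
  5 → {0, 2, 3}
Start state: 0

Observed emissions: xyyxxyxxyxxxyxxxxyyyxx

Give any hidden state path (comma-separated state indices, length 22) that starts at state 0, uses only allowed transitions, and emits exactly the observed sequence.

  t0 'x' -> {0,2,5}, take 0 (start)
  t1 'y' -> {1,3,4}, take 1 (0->1 ok)
  t2 'y' -> {1,3,4}, take 1 (1->1 ok)
  t3 'x' -> {0,2,5}, take 5 (1->5 ok)
  t4 'x' -> {0,2,5}, take 0 (5->0 ok)
  t5 'y' -> {1,3,4}, take 4 (0->4 ok)
  t6 'x' -> {0,2,5}, take 2 (4->2 ok)
  t7 'x' -> {0,2,5}, take 0 (2->0 ok)
  t8 'y' -> {1,3,4}, take 1 (0->1 ok)
  t9 'x' -> {0,2,5}, take 5 (1->5 ok)
  t10 'x' -> {0,2,5}, take 2 (5->2 ok)
  t11 'x' -> {0,2,5}, take 0 (2->0 ok)
  t12 'y' -> {1,3,4}, take 1 (0->1 ok)
  t13 'x' -> {0,2,5}, take 5 (1->5 ok)
  t14 'x' -> {0,2,5}, take 0 (5->0 ok)
  t15 'x' -> {0,2,5}, take 2 (0->2 ok)
  t16 'x' -> {0,2,5}, take 5 (2->5 ok)
  t17 'y' -> {1,3,4}, take 3 (5->3 ok)
  t18 'y' -> {1,3,4}, take 3 (3->3 ok)
  t19 'y' -> {1,3,4}, take 3 (3->3 ok)
  t20 'x' -> {0,2,5}, take 5 (3->5 ok)
  t21 'x' -> {0,2,5}, take 0 (5->0 ok)

0,1,1,5,0,4,2,0,1,5,2,0,1,5,0,2,5,3,3,3,5,0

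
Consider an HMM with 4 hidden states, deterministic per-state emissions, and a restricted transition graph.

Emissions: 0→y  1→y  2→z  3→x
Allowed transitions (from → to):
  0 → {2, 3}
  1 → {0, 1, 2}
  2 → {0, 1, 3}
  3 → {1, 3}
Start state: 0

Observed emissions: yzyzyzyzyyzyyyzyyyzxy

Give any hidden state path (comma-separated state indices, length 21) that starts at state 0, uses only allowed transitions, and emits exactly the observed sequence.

  0: obs=y cand={0,1} pick 0 [start]
  1: obs=z cand={2} pick 2 [0->2 ok]
  2: obs=y cand={0,1} pick 0 [2->0 ok]
  3: obs=z cand={2} pick 2 [0->2 ok]
  4: obs=y cand={0,1} pick 0 [2->0 ok]
  5: obs=z cand={2} pick 2 [0->2 ok]
  6: obs=y cand={0,1} pick 1 [2->1 ok]
  7: obs=z cand={2} pick 2 [1->2 ok]
  8: obs=y cand={0,1} pick 1 [2->1 ok]
  9: obs=y cand={0,1} pick 0 [1->0 ok]
  10: obs=z cand={2} pick 2 [0->2 ok]
  11: obs=y cand={0,1} pick 1 [2->1 ok]
  12: obs=y cand={0,1} pick 1 [1->1 ok]
  13: obs=y cand={0,1} pick 0 [1->0 ok]
  14: obs=z cand={2} pick 2 [0->2 ok]
  15: obs=y cand={0,1} pick 1 [2->1 ok]
  16: obs=y cand={0,1} pick 1 [1->1 ok]
  17: obs=y cand={0,1} pick 0 [1->0 ok]
  18: obs=z cand={2} pick 2 [0->2 ok]
  19: obs=x cand={3} pick 3 [2->3 ok]
  20: obs=y cand={0,1} pick 1 [3->1 ok]

0,2,0,2,0,2,1,2,1,0,2,1,1,0,2,1,1,0,2,3,1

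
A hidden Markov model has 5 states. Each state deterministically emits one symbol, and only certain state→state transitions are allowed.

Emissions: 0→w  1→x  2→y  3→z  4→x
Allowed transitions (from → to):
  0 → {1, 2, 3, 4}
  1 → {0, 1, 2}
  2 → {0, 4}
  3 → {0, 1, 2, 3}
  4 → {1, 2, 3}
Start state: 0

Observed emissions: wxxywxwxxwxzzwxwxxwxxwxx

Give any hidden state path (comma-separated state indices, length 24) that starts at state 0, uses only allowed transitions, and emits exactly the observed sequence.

0,4,1,2,0,1,0,1,1,0,4,3,3,0,1,0,1,1,0,1,1,0,1,1

  pos 0: w in {0}, choose 0; start
  pos 1: x in {1,4}, choose 4; 0->4 ok
  pos 2: x in {1,4}, choose 1; 4->1 ok
  pos 3: y in {2}, choose 2; 1->2 ok
  pos 4: w in {0}, choose 0; 2->0 ok
  pos 5: x in {1,4}, choose 1; 0->1 ok
  pos 6: w in {0}, choose 0; 1->0 ok
  pos 7: x in {1,4}, choose 1; 0->1 ok
  pos 8: x in {1,4}, choose 1; 1->1 ok
  pos 9: w in {0}, choose 0; 1->0 ok
  pos 10: x in {1,4}, choose 4; 0->4 ok
  pos 11: z in {3}, choose 3; 4->3 ok
  pos 12: z in {3}, choose 3; 3->3 ok
  pos 13: w in {0}, choose 0; 3->0 ok
  pos 14: x in {1,4}, choose 1; 0->1 ok
  pos 15: w in {0}, choose 0; 1->0 ok
  pos 16: x in {1,4}, choose 1; 0->1 ok
  pos 17: x in {1,4}, choose 1; 1->1 ok
  pos 18: w in {0}, choose 0; 1->0 ok
  pos 19: x in {1,4}, choose 1; 0->1 ok
  pos 20: x in {1,4}, choose 1; 1->1 ok
  pos 21: w in {0}, choose 0; 1->0 ok
  pos 22: x in {1,4}, choose 1; 0->1 ok
  pos 23: x in {1,4}, choose 1; 1->1 ok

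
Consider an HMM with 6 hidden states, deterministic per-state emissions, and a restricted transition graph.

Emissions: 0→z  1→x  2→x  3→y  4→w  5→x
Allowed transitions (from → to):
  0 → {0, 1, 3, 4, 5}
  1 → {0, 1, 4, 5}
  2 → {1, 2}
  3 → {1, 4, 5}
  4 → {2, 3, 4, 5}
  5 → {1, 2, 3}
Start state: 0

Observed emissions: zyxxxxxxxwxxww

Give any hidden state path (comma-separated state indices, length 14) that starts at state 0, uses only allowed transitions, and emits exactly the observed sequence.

  pos 0: z in {0}, choose 0; start
  pos 1: y in {3}, choose 3; 0->3 ok
  pos 2: x in {1,2,5}, choose 5; 3->5 ok
  pos 3: x in {1,2,5}, choose 1; 5->1 ok
  pos 4: x in {1,2,5}, choose 5; 1->5 ok
  pos 5: x in {1,2,5}, choose 2; 5->2 ok
  pos 6: x in {1,2,5}, choose 1; 2->1 ok
  pos 7: x in {1,2,5}, choose 1; 1->1 ok
  pos 8: x in {1,2,5}, choose 1; 1->1 ok
  pos 9: w in {4}, choose 4; 1->4 ok
  pos 10: x in {1,2,5}, choose 2; 4->2 ok
  pos 11: x in {1,2,5}, choose 1; 2->1 ok
  pos 12: w in {4}, choose 4; 1->4 ok
  pos 13: w in {4}, choose 4; 4->4 ok

0,3,5,1,5,2,1,1,1,4,2,1,4,4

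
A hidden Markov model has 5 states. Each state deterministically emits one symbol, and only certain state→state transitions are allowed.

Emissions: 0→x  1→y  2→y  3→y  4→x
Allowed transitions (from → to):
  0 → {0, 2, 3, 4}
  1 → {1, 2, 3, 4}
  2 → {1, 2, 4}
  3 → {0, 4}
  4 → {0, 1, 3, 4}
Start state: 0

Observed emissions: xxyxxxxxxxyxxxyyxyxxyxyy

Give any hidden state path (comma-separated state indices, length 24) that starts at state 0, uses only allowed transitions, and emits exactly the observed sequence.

  pos 0: x in {0,4}, choose 0; start
  pos 1: x in {0,4}, choose 0; 0->0 ok
  pos 2: y in {1,2,3}, choose 3; 0->3 ok
  pos 3: x in {0,4}, choose 0; 3->0 ok
  pos 4: x in {0,4}, choose 4; 0->4 ok
  pos 5: x in {0,4}, choose 0; 4->0 ok
  pos 6: x in {0,4}, choose 4; 0->4 ok
  pos 7: x in {0,4}, choose 0; 4->0 ok
  pos 8: x in {0,4}, choose 0; 0->0 ok
  pos 9: x in {0,4}, choose 0; 0->0 ok
  pos 10: y in {1,2,3}, choose 2; 0->2 ok
  pos 11: x in {0,4}, choose 4; 2->4 ok
  pos 12: x in {0,4}, choose 0; 4->0 ok
  pos 13: x in {0,4}, choose 0; 0->0 ok
  pos 14: y in {1,2,3}, choose 2; 0->2 ok
  pos 15: y in {1,2,3}, choose 2; 2->2 ok
  pos 16: x in {0,4}, choose 4; 2->4 ok
  pos 17: y in {1,2,3}, choose 3; 4->3 ok
  pos 18: x in {0,4}, choose 4; 3->4 ok
  pos 19: x in {0,4}, choose 4; 4->4 ok
  pos 20: y in {1,2,3}, choose 1; 4->1 ok
  pos 21: x in {0,4}, choose 4; 1->4 ok
  pos 22: y in {1,2,3}, choose 1; 4->1 ok
  pos 23: y in {1,2,3}, choose 3; 1->3 ok

0,0,3,0,4,0,4,0,0,0,2,4,0,0,2,2,4,3,4,4,1,4,1,3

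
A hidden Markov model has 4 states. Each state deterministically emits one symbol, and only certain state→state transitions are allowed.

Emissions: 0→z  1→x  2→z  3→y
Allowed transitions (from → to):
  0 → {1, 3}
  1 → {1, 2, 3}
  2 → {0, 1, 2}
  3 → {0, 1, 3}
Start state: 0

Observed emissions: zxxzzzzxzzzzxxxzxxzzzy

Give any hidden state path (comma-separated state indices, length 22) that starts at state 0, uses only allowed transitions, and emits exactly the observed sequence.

  pos 0: z in {0,2}, choose 0; start
  pos 1: x in {1}, choose 1; 0->1 ok
  pos 2: x in {1}, choose 1; 1->1 ok
  pos 3: z in {0,2}, choose 2; 1->2 ok
  pos 4: z in {0,2}, choose 2; 2->2 ok
  pos 5: z in {0,2}, choose 2; 2->2 ok
  pos 6: z in {0,2}, choose 2; 2->2 ok
  pos 7: x in {1}, choose 1; 2->1 ok
  pos 8: z in {0,2}, choose 2; 1->2 ok
  pos 9: z in {0,2}, choose 2; 2->2 ok
  pos 10: z in {0,2}, choose 2; 2->2 ok
  pos 11: z in {0,2}, choose 0; 2->0 ok
  pos 12: x in {1}, choose 1; 0->1 ok
  pos 13: x in {1}, choose 1; 1->1 ok
  pos 14: x in {1}, choose 1; 1->1 ok
  pos 15: z in {0,2}, choose 2; 1->2 ok
  pos 16: x in {1}, choose 1; 2->1 ok
  pos 17: x in {1}, choose 1; 1->1 ok
  pos 18: z in {0,2}, choose 2; 1->2 ok
  pos 19: z in {0,2}, choose 2; 2->2 ok
  pos 20: z in {0,2}, choose 0; 2->0 ok
  pos 21: y in {3}, choose 3; 0->3 ok

0,1,1,2,2,2,2,1,2,2,2,0,1,1,1,2,1,1,2,2,0,3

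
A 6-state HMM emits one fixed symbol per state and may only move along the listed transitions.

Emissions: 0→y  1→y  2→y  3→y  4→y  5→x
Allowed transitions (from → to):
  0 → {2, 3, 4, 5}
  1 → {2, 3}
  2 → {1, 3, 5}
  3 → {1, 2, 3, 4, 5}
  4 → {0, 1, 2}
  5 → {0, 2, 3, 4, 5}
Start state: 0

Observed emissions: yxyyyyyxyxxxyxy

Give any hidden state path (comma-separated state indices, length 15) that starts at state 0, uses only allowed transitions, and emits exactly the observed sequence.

  [0] y  {0,1,2,3,4}  => 0  start
  [1] x  {5}  => 5  0->5 ok
  [2] y  {0,1,2,3,4}  => 2  5->2 ok
  [3] y  {0,1,2,3,4}  => 3  2->3 ok
  [4] y  {0,1,2,3,4}  => 2  3->2 ok
  [5] y  {0,1,2,3,4}  => 1  2->1 ok
  [6] y  {0,1,2,3,4}  => 3  1->3 ok
  [7] x  {5}  => 5  3->5 ok
  [8] y  {0,1,2,3,4}  => 3  5->3 ok
  [9] x  {5}  => 5  3->5 ok
  [10] x  {5}  => 5  5->5 ok
  [11] x  {5}  => 5  5->5 ok
  [12] y  {0,1,2,3,4}  => 2  5->2 ok
  [13] x  {5}  => 5  2->5 ok
  [14] y  {0,1,2,3,4}  => 2  5->2 ok

0,5,2,3,2,1,3,5,3,5,5,5,2,5,2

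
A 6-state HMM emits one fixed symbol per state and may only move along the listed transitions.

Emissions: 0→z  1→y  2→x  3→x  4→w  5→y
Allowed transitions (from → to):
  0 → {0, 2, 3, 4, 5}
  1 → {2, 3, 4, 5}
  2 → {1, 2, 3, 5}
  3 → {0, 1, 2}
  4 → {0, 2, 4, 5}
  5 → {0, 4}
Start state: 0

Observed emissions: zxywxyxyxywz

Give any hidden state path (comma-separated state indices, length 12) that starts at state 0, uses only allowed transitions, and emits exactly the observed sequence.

0,3,1,4,2,1,3,1,2,5,4,0

  [0] z  {0}  => 0  start
  [1] x  {2,3}  => 3  0->3 ok
  [2] y  {1,5}  => 1  3->1 ok
  [3] w  {4}  => 4  1->4 ok
  [4] x  {2,3}  => 2  4->2 ok
  [5] y  {1,5}  => 1  2->1 ok
  [6] x  {2,3}  => 3  1->3 ok
  [7] y  {1,5}  => 1  3->1 ok
  [8] x  {2,3}  => 2  1->2 ok
  [9] y  {1,5}  => 5  2->5 ok
  [10] w  {4}  => 4  5->4 ok
  [11] z  {0}  => 0  4->0 ok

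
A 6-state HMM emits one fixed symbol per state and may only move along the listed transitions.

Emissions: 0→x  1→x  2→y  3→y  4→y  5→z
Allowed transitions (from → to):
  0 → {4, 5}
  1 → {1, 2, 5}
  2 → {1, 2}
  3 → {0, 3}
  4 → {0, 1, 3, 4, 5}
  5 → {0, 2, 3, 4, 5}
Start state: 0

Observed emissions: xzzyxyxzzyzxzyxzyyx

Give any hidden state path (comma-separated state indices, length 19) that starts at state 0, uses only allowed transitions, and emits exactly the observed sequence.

  0: obs=x cand={0,1} pick 0 [start]
  1: obs=z cand={5} pick 5 [0->5 ok]
  2: obs=z cand={5} pick 5 [5->5 ok]
  3: obs=y cand={2,3,4} pick 3 [5->3 ok]
  4: obs=x cand={0,1} pick 0 [3->0 ok]
  5: obs=y cand={2,3,4} pick 4 [0->4 ok]
  6: obs=x cand={0,1} pick 1 [4->1 ok]
  7: obs=z cand={5} pick 5 [1->5 ok]
  8: obs=z cand={5} pick 5 [5->5 ok]
  9: obs=y cand={2,3,4} pick 4 [5->4 ok]
  10: obs=z cand={5} pick 5 [4->5 ok]
  11: obs=x cand={0,1} pick 0 [5->0 ok]
  12: obs=z cand={5} pick 5 [0->5 ok]
  13: obs=y cand={2,3,4} pick 2 [5->2 ok]
  14: obs=x cand={0,1} pick 1 [2->1 ok]
  15: obs=z cand={5} pick 5 [1->5 ok]
  16: obs=y cand={2,3,4} pick 4 [5->4 ok]
  17: obs=y cand={2,3,4} pick 3 [4->3 ok]
  18: obs=x cand={0,1} pick 0 [3->0 ok]

0,5,5,3,0,4,1,5,5,4,5,0,5,2,1,5,4,3,0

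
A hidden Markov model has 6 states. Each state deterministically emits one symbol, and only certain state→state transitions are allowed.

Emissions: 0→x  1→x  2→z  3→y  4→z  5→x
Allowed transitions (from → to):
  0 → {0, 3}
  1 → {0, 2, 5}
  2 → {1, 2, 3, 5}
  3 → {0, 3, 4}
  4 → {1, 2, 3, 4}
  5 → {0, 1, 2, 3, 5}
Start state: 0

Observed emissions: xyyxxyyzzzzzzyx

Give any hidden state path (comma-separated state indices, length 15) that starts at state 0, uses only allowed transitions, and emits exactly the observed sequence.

0,3,3,0,0,3,3,4,4,4,4,4,2,3,0

  0: obs=x cand={0,1,5} pick 0 [start]
  1: obs=y cand={3} pick 3 [0->3 ok]
  2: obs=y cand={3} pick 3 [3->3 ok]
  3: obs=x cand={0,1,5} pick 0 [3->0 ok]
  4: obs=x cand={0,1,5} pick 0 [0->0 ok]
  5: obs=y cand={3} pick 3 [0->3 ok]
  6: obs=y cand={3} pick 3 [3->3 ok]
  7: obs=z cand={2,4} pick 4 [3->4 ok]
  8: obs=z cand={2,4} pick 4 [4->4 ok]
  9: obs=z cand={2,4} pick 4 [4->4 ok]
  10: obs=z cand={2,4} pick 4 [4->4 ok]
  11: obs=z cand={2,4} pick 4 [4->4 ok]
  12: obs=z cand={2,4} pick 2 [4->2 ok]
  13: obs=y cand={3} pick 3 [2->3 ok]
  14: obs=x cand={0,1,5} pick 0 [3->0 ok]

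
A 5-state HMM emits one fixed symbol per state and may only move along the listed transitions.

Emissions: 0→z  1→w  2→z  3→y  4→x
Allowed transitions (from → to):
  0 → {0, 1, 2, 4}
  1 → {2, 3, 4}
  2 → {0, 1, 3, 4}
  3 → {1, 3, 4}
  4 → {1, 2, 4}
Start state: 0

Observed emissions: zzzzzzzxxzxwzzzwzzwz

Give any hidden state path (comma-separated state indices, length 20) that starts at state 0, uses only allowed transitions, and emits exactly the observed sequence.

0,0,0,0,0,2,0,4,4,2,4,1,2,0,2,1,2,0,1,2

  pos 0: z in {0,2}, choose 0; start
  pos 1: z in {0,2}, choose 0; 0->0 ok
  pos 2: z in {0,2}, choose 0; 0->0 ok
  pos 3: z in {0,2}, choose 0; 0->0 ok
  pos 4: z in {0,2}, choose 0; 0->0 ok
  pos 5: z in {0,2}, choose 2; 0->2 ok
  pos 6: z in {0,2}, choose 0; 2->0 ok
  pos 7: x in {4}, choose 4; 0->4 ok
  pos 8: x in {4}, choose 4; 4->4 ok
  pos 9: z in {0,2}, choose 2; 4->2 ok
  pos 10: x in {4}, choose 4; 2->4 ok
  pos 11: w in {1}, choose 1; 4->1 ok
  pos 12: z in {0,2}, choose 2; 1->2 ok
  pos 13: z in {0,2}, choose 0; 2->0 ok
  pos 14: z in {0,2}, choose 2; 0->2 ok
  pos 15: w in {1}, choose 1; 2->1 ok
  pos 16: z in {0,2}, choose 2; 1->2 ok
  pos 17: z in {0,2}, choose 0; 2->0 ok
  pos 18: w in {1}, choose 1; 0->1 ok
  pos 19: z in {0,2}, choose 2; 1->2 ok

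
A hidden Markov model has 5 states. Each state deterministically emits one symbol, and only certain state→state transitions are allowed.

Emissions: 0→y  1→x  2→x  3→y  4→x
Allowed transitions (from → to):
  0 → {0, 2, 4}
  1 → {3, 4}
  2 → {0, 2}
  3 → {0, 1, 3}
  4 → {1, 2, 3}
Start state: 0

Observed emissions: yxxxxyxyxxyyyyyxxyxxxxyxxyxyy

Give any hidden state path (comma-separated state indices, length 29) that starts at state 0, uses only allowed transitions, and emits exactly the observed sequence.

  [0] y  {0,3}  => 0  start
  [1] x  {1,2,4}  => 4  0->4 ok
  [2] x  {1,2,4}  => 1  4->1 ok
  [3] x  {1,2,4}  => 4  1->4 ok
  [4] x  {1,2,4}  => 2  4->2 ok
  [5] y  {0,3}  => 0  2->0 ok
  [6] x  {1,2,4}  => 4  0->4 ok
  [7] y  {0,3}  => 3  4->3 ok
  [8] x  {1,2,4}  => 1  3->1 ok
  [9] x  {1,2,4}  => 4  1->4 ok
  [10] y  {0,3}  => 3  4->3 ok
  [11] y  {0,3}  => 3  3->3 ok
  [12] y  {0,3}  => 3  3->3 ok
  [13] y  {0,3}  => 0  3->0 ok
  [14] y  {0,3}  => 0  0->0 ok
  [15] x  {1,2,4}  => 2  0->2 ok
  [16] x  {1,2,4}  => 2  2->2 ok
  [17] y  {0,3}  => 0  2->0 ok
  [18] x  {1,2,4}  => 4  0->4 ok
  [19] x  {1,2,4}  => 1  4->1 ok
  [20] x  {1,2,4}  => 4  1->4 ok
  [21] x  {1,2,4}  => 2  4->2 ok
  [22] y  {0,3}  => 0  2->0 ok
  [23] x  {1,2,4}  => 4  0->4 ok
  [24] x  {1,2,4}  => 1  4->1 ok
  [25] y  {0,3}  => 3  1->3 ok
  [26] x  {1,2,4}  => 1  3->1 ok
  [27] y  {0,3}  => 3  1->3 ok
  [28] y  {0,3}  => 3  3->3 ok

0,4,1,4,2,0,4,3,1,4,3,3,3,0,0,2,2,0,4,1,4,2,0,4,1,3,1,3,3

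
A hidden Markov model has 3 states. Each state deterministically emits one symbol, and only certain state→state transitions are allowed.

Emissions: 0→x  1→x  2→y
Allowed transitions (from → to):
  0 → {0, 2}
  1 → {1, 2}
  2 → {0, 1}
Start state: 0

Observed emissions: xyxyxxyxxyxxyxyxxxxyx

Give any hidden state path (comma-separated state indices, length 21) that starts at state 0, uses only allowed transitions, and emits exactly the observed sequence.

0,2,1,2,1,1,2,1,1,2,0,0,2,0,2,0,0,0,0,2,0

  [0] x  {0,1}  => 0  start
  [1] y  {2}  => 2  0->2 ok
  [2] x  {0,1}  => 1  2->1 ok
  [3] y  {2}  => 2  1->2 ok
  [4] x  {0,1}  => 1  2->1 ok
  [5] x  {0,1}  => 1  1->1 ok
  [6] y  {2}  => 2  1->2 ok
  [7] x  {0,1}  => 1  2->1 ok
  [8] x  {0,1}  => 1  1->1 ok
  [9] y  {2}  => 2  1->2 ok
  [10] x  {0,1}  => 0  2->0 ok
  [11] x  {0,1}  => 0  0->0 ok
  [12] y  {2}  => 2  0->2 ok
  [13] x  {0,1}  => 0  2->0 ok
  [14] y  {2}  => 2  0->2 ok
  [15] x  {0,1}  => 0  2->0 ok
  [16] x  {0,1}  => 0  0->0 ok
  [17] x  {0,1}  => 0  0->0 ok
  [18] x  {0,1}  => 0  0->0 ok
  [19] y  {2}  => 2  0->2 ok
  [20] x  {0,1}  => 0  2->0 ok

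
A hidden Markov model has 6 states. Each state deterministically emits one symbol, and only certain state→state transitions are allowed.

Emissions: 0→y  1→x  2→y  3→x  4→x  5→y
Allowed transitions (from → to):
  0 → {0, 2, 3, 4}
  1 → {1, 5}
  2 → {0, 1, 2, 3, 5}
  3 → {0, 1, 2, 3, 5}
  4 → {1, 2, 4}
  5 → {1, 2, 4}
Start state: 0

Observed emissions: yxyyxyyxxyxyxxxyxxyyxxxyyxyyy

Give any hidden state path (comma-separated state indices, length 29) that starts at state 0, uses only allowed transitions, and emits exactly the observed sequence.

  t0 'y' -> {0,2,5}, take 0 (start)
  t1 'x' -> {1,3,4}, take 3 (0->3 ok)
  t2 'y' -> {0,2,5}, take 2 (3->2 ok)
  t3 'y' -> {0,2,5}, take 5 (2->5 ok)
  t4 'x' -> {1,3,4}, take 1 (5->1 ok)
  t5 'y' -> {0,2,5}, take 5 (1->5 ok)
  t6 'y' -> {0,2,5}, take 2 (5->2 ok)
  t7 'x' -> {1,3,4}, take 3 (2->3 ok)
  t8 'x' -> {1,3,4}, take 1 (3->1 ok)
  t9 'y' -> {0,2,5}, take 5 (1->5 ok)
  t10 'x' -> {1,3,4}, take 1 (5->1 ok)
  t11 'y' -> {0,2,5}, take 5 (1->5 ok)
  t12 'x' -> {1,3,4}, take 4 (5->4 ok)
  t13 'x' -> {1,3,4}, take 4 (4->4 ok)
  t14 'x' -> {1,3,4}, take 1 (4->1 ok)
  t15 'y' -> {0,2,5}, take 5 (1->5 ok)
  t16 'x' -> {1,3,4}, take 4 (5->4 ok)
  t17 'x' -> {1,3,4}, take 1 (4->1 ok)
  t18 'y' -> {0,2,5}, take 5 (1->5 ok)
  t19 'y' -> {0,2,5}, take 2 (5->2 ok)
  t20 'x' -> {1,3,4}, take 1 (2->1 ok)
  t21 'x' -> {1,3,4}, take 1 (1->1 ok)
  t22 'x' -> {1,3,4}, take 1 (1->1 ok)
  t23 'y' -> {0,2,5}, take 5 (1->5 ok)
  t24 'y' -> {0,2,5}, take 2 (5->2 ok)
  t25 'x' -> {1,3,4}, take 1 (2->1 ok)
  t26 'y' -> {0,2,5}, take 5 (1->5 ok)
  t27 'y' -> {0,2,5}, take 2 (5->2 ok)
  t28 'y' -> {0,2,5}, take 0 (2->0 ok)

0,3,2,5,1,5,2,3,1,5,1,5,4,4,1,5,4,1,5,2,1,1,1,5,2,1,5,2,0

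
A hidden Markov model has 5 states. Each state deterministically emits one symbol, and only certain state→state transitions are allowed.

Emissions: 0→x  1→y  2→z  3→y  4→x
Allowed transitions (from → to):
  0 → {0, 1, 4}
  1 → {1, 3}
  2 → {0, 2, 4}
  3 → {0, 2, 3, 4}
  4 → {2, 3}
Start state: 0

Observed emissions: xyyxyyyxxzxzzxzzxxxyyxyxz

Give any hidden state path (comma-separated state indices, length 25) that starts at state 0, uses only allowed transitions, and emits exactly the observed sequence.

0,1,3,4,3,3,3,0,4,2,4,2,2,4,2,2,0,0,4,3,3,4,3,4,2

  pos 0: x in {0,4}, choose 0; start
  pos 1: y in {1,3}, choose 1; 0->1 ok
  pos 2: y in {1,3}, choose 3; 1->3 ok
  pos 3: x in {0,4}, choose 4; 3->4 ok
  pos 4: y in {1,3}, choose 3; 4->3 ok
  pos 5: y in {1,3}, choose 3; 3->3 ok
  pos 6: y in {1,3}, choose 3; 3->3 ok
  pos 7: x in {0,4}, choose 0; 3->0 ok
  pos 8: x in {0,4}, choose 4; 0->4 ok
  pos 9: z in {2}, choose 2; 4->2 ok
  pos 10: x in {0,4}, choose 4; 2->4 ok
  pos 11: z in {2}, choose 2; 4->2 ok
  pos 12: z in {2}, choose 2; 2->2 ok
  pos 13: x in {0,4}, choose 4; 2->4 ok
  pos 14: z in {2}, choose 2; 4->2 ok
  pos 15: z in {2}, choose 2; 2->2 ok
  pos 16: x in {0,4}, choose 0; 2->0 ok
  pos 17: x in {0,4}, choose 0; 0->0 ok
  pos 18: x in {0,4}, choose 4; 0->4 ok
  pos 19: y in {1,3}, choose 3; 4->3 ok
  pos 20: y in {1,3}, choose 3; 3->3 ok
  pos 21: x in {0,4}, choose 4; 3->4 ok
  pos 22: y in {1,3}, choose 3; 4->3 ok
  pos 23: x in {0,4}, choose 4; 3->4 ok
  pos 24: z in {2}, choose 2; 4->2 ok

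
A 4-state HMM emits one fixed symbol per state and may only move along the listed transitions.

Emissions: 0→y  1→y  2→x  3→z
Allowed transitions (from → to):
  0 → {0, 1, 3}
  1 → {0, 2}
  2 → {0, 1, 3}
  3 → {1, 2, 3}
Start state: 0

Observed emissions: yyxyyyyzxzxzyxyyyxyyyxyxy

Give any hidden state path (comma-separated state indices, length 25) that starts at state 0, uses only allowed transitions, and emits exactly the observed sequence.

0,1,2,0,0,1,0,3,2,3,2,3,1,2,1,0,1,2,0,0,1,2,1,2,0

  0: obs=y cand={0,1} pick 0 [start]
  1: obs=y cand={0,1} pick 1 [0->1 ok]
  2: obs=x cand={2} pick 2 [1->2 ok]
  3: obs=y cand={0,1} pick 0 [2->0 ok]
  4: obs=y cand={0,1} pick 0 [0->0 ok]
  5: obs=y cand={0,1} pick 1 [0->1 ok]
  6: obs=y cand={0,1} pick 0 [1->0 ok]
  7: obs=z cand={3} pick 3 [0->3 ok]
  8: obs=x cand={2} pick 2 [3->2 ok]
  9: obs=z cand={3} pick 3 [2->3 ok]
  10: obs=x cand={2} pick 2 [3->2 ok]
  11: obs=z cand={3} pick 3 [2->3 ok]
  12: obs=y cand={0,1} pick 1 [3->1 ok]
  13: obs=x cand={2} pick 2 [1->2 ok]
  14: obs=y cand={0,1} pick 1 [2->1 ok]
  15: obs=y cand={0,1} pick 0 [1->0 ok]
  16: obs=y cand={0,1} pick 1 [0->1 ok]
  17: obs=x cand={2} pick 2 [1->2 ok]
  18: obs=y cand={0,1} pick 0 [2->0 ok]
  19: obs=y cand={0,1} pick 0 [0->0 ok]
  20: obs=y cand={0,1} pick 1 [0->1 ok]
  21: obs=x cand={2} pick 2 [1->2 ok]
  22: obs=y cand={0,1} pick 1 [2->1 ok]
  23: obs=x cand={2} pick 2 [1->2 ok]
  24: obs=y cand={0,1} pick 0 [2->0 ok]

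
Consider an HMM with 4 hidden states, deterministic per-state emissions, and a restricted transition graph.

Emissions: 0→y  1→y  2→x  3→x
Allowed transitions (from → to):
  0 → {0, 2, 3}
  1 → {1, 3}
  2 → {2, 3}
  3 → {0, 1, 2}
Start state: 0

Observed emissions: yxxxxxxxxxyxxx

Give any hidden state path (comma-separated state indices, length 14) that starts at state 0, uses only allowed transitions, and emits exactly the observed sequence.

0,2,2,3,2,3,2,2,2,3,1,3,2,3

  t0 'y' -> {0,1}, take 0 (start)
  t1 'x' -> {2,3}, take 2 (0->2 ok)
  t2 'x' -> {2,3}, take 2 (2->2 ok)
  t3 'x' -> {2,3}, take 3 (2->3 ok)
  t4 'x' -> {2,3}, take 2 (3->2 ok)
  t5 'x' -> {2,3}, take 3 (2->3 ok)
  t6 'x' -> {2,3}, take 2 (3->2 ok)
  t7 'x' -> {2,3}, take 2 (2->2 ok)
  t8 'x' -> {2,3}, take 2 (2->2 ok)
  t9 'x' -> {2,3}, take 3 (2->3 ok)
  t10 'y' -> {0,1}, take 1 (3->1 ok)
  t11 'x' -> {2,3}, take 3 (1->3 ok)
  t12 'x' -> {2,3}, take 2 (3->2 ok)
  t13 'x' -> {2,3}, take 3 (2->3 ok)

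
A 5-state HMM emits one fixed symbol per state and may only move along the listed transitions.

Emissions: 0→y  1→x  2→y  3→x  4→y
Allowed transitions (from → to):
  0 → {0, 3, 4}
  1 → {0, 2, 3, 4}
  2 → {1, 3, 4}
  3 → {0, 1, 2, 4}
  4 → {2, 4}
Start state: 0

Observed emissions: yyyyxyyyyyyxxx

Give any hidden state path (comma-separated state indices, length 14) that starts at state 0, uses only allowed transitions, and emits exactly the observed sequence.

0,0,4,2,1,4,4,2,4,4,2,1,3,1

  t0 'y' -> {0,2,4}, take 0 (start)
  t1 'y' -> {0,2,4}, take 0 (0->0 ok)
  t2 'y' -> {0,2,4}, take 4 (0->4 ok)
  t3 'y' -> {0,2,4}, take 2 (4->2 ok)
  t4 'x' -> {1,3}, take 1 (2->1 ok)
  t5 'y' -> {0,2,4}, take 4 (1->4 ok)
  t6 'y' -> {0,2,4}, take 4 (4->4 ok)
  t7 'y' -> {0,2,4}, take 2 (4->2 ok)
  t8 'y' -> {0,2,4}, take 4 (2->4 ok)
  t9 'y' -> {0,2,4}, take 4 (4->4 ok)
  t10 'y' -> {0,2,4}, take 2 (4->2 ok)
  t11 'x' -> {1,3}, take 1 (2->1 ok)
  t12 'x' -> {1,3}, take 3 (1->3 ok)
  t13 'x' -> {1,3}, take 1 (3->1 ok)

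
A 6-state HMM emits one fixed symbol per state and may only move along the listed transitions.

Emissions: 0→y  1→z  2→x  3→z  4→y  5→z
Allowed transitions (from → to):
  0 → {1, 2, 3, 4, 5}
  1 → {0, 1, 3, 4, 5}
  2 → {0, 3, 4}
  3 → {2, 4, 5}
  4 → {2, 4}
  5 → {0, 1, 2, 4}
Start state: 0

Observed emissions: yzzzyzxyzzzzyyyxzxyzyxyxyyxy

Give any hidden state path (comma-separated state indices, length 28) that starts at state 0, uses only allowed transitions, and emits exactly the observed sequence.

  pos 0: y in {0,4}, choose 0; start
  pos 1: z in {1,3,5}, choose 1; 0->1 ok
  pos 2: z in {1,3,5}, choose 3; 1->3 ok
  pos 3: z in {1,3,5}, choose 5; 3->5 ok
  pos 4: y in {0,4}, choose 0; 5->0 ok
  pos 5: z in {1,3,5}, choose 5; 0->5 ok
  pos 6: x in {2}, choose 2; 5->2 ok
  pos 7: y in {0,4}, choose 0; 2->0 ok
  pos 8: z in {1,3,5}, choose 5; 0->5 ok
  pos 9: z in {1,3,5}, choose 1; 5->1 ok
  pos 10: z in {1,3,5}, choose 1; 1->1 ok
  pos 11: z in {1,3,5}, choose 5; 1->5 ok
  pos 12: y in {0,4}, choose 4; 5->4 ok
  pos 13: y in {0,4}, choose 4; 4->4 ok
  pos 14: y in {0,4}, choose 4; 4->4 ok
  pos 15: x in {2}, choose 2; 4->2 ok
  pos 16: z in {1,3,5}, choose 3; 2->3 ok
  pos 17: x in {2}, choose 2; 3->2 ok
  pos 18: y in {0,4}, choose 0; 2->0 ok
  pos 19: z in {1,3,5}, choose 5; 0->5 ok
  pos 20: y in {0,4}, choose 4; 5->4 ok
  pos 21: x in {2}, choose 2; 4->2 ok
  pos 22: y in {0,4}, choose 4; 2->4 ok
  pos 23: x in {2}, choose 2; 4->2 ok
  pos 24: y in {0,4}, choose 0; 2->0 ok
  pos 25: y in {0,4}, choose 4; 0->4 ok
  pos 26: x in {2}, choose 2; 4->2 ok
  pos 27: y in {0,4}, choose 4; 2->4 ok

0,1,3,5,0,5,2,0,5,1,1,5,4,4,4,2,3,2,0,5,4,2,4,2,0,4,2,4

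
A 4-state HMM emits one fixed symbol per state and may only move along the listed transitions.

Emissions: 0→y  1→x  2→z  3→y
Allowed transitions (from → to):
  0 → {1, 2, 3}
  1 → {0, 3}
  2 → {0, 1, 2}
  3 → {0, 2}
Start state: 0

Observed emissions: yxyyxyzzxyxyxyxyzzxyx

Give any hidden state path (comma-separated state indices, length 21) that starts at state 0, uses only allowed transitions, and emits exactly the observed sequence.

  0: obs=y cand={0,3} pick 0 [start]
  1: obs=x cand={1} pick 1 [0->1 ok]
  2: obs=y cand={0,3} pick 3 [1->3 ok]
  3: obs=y cand={0,3} pick 0 [3->0 ok]
  4: obs=x cand={1} pick 1 [0->1 ok]
  5: obs=y cand={0,3} pick 3 [1->3 ok]
  6: obs=z cand={2} pick 2 [3->2 ok]
  7: obs=z cand={2} pick 2 [2->2 ok]
  8: obs=x cand={1} pick 1 [2->1 ok]
  9: obs=y cand={0,3} pick 0 [1->0 ok]
  10: obs=x cand={1} pick 1 [0->1 ok]
  11: obs=y cand={0,3} pick 0 [1->0 ok]
  12: obs=x cand={1} pick 1 [0->1 ok]
  13: obs=y cand={0,3} pick 0 [1->0 ok]
  14: obs=x cand={1} pick 1 [0->1 ok]
  15: obs=y cand={0,3} pick 3 [1->3 ok]
  16: obs=z cand={2} pick 2 [3->2 ok]
  17: obs=z cand={2} pick 2 [2->2 ok]
  18: obs=x cand={1} pick 1 [2->1 ok]
  19: obs=y cand={0,3} pick 0 [1->0 ok]
  20: obs=x cand={1} pick 1 [0->1 ok]

0,1,3,0,1,3,2,2,1,0,1,0,1,0,1,3,2,2,1,0,1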